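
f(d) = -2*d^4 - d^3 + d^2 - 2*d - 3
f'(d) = -8*d^3 - 3*d^2 + 2*d - 2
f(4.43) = -849.45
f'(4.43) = -747.52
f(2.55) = -102.74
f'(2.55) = -149.06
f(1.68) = -24.21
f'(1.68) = -45.04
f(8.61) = -11575.50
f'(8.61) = -5313.40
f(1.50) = -17.25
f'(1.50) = -32.75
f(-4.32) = -591.65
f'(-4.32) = 578.35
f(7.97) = -8531.49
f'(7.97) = -4226.72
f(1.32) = -12.27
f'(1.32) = -22.99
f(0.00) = -3.00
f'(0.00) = -2.00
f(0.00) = -3.00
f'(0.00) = -2.00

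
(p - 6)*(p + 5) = p^2 - p - 30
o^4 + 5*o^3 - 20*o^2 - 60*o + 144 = (o - 3)*(o - 2)*(o + 4)*(o + 6)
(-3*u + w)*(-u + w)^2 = -3*u^3 + 7*u^2*w - 5*u*w^2 + w^3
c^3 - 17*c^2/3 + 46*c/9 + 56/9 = (c - 4)*(c - 7/3)*(c + 2/3)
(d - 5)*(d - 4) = d^2 - 9*d + 20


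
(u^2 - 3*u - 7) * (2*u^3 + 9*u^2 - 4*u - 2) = 2*u^5 + 3*u^4 - 45*u^3 - 53*u^2 + 34*u + 14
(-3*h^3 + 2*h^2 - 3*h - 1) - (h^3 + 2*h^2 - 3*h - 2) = 1 - 4*h^3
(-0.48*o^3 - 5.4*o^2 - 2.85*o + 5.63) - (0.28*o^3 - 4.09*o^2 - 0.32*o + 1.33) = -0.76*o^3 - 1.31*o^2 - 2.53*o + 4.3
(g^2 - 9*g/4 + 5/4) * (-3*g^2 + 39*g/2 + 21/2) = -3*g^4 + 105*g^3/4 - 297*g^2/8 + 3*g/4 + 105/8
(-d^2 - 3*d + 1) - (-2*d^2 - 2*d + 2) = d^2 - d - 1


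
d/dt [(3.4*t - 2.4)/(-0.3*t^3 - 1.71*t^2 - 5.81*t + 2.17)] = (2.04*t^3 + 3.654*t^2 - 8.208*t - 6.566)/(0.09*t^6 + 1.026*t^5 + 6.4101*t^4 + 18.5682*t^3 + 26.3347*t^2 - 25.2154*t + 4.7089)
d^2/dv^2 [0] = 0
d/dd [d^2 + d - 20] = 2*d + 1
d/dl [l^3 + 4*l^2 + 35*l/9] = 3*l^2 + 8*l + 35/9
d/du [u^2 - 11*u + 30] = 2*u - 11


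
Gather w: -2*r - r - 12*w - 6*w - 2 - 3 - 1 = -3*r - 18*w - 6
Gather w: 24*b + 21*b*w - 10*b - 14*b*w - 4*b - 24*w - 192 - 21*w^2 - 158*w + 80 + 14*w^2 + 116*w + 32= 10*b - 7*w^2 + w*(7*b - 66) - 80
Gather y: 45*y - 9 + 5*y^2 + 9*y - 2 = 5*y^2 + 54*y - 11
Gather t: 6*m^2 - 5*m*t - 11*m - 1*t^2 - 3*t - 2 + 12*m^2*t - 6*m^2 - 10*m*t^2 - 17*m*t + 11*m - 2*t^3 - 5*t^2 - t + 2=-2*t^3 + t^2*(-10*m - 6) + t*(12*m^2 - 22*m - 4)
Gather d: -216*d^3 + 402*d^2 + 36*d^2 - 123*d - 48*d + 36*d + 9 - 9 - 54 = -216*d^3 + 438*d^2 - 135*d - 54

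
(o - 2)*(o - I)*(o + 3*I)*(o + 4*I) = o^4 - 2*o^3 + 6*I*o^3 - 5*o^2 - 12*I*o^2 + 10*o + 12*I*o - 24*I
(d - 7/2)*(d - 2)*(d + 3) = d^3 - 5*d^2/2 - 19*d/2 + 21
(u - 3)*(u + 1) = u^2 - 2*u - 3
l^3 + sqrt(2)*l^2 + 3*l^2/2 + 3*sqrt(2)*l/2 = l*(l + 3/2)*(l + sqrt(2))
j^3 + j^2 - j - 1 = (j - 1)*(j + 1)^2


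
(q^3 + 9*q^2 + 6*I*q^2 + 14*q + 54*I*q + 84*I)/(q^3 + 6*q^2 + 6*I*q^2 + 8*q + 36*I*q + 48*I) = (q + 7)/(q + 4)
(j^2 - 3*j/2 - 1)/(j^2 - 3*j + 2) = (j + 1/2)/(j - 1)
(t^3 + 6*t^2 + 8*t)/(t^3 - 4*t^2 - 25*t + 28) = t*(t + 2)/(t^2 - 8*t + 7)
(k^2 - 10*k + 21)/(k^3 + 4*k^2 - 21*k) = (k - 7)/(k*(k + 7))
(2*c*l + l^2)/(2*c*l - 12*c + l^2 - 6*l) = l/(l - 6)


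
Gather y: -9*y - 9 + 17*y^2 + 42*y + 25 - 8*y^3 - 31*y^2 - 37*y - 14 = -8*y^3 - 14*y^2 - 4*y + 2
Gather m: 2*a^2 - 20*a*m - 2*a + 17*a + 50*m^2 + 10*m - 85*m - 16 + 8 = 2*a^2 + 15*a + 50*m^2 + m*(-20*a - 75) - 8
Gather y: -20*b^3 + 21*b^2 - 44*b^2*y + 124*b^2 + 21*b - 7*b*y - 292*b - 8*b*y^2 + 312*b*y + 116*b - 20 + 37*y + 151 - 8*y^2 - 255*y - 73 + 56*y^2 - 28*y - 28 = -20*b^3 + 145*b^2 - 155*b + y^2*(48 - 8*b) + y*(-44*b^2 + 305*b - 246) + 30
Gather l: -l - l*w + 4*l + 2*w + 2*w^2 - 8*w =l*(3 - w) + 2*w^2 - 6*w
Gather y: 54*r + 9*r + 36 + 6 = 63*r + 42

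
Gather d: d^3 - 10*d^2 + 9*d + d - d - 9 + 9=d^3 - 10*d^2 + 9*d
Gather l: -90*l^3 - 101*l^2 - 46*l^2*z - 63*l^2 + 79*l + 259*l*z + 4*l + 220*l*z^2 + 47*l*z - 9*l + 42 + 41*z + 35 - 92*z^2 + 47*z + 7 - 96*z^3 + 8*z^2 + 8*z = -90*l^3 + l^2*(-46*z - 164) + l*(220*z^2 + 306*z + 74) - 96*z^3 - 84*z^2 + 96*z + 84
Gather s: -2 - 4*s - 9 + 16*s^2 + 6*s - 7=16*s^2 + 2*s - 18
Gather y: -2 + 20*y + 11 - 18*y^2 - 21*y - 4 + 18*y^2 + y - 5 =0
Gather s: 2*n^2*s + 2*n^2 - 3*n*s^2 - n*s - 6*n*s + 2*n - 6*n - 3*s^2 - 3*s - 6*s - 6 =2*n^2 - 4*n + s^2*(-3*n - 3) + s*(2*n^2 - 7*n - 9) - 6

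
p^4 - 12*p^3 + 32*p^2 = p^2*(p - 8)*(p - 4)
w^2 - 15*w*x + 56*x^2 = (w - 8*x)*(w - 7*x)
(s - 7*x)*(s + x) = s^2 - 6*s*x - 7*x^2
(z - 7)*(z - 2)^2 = z^3 - 11*z^2 + 32*z - 28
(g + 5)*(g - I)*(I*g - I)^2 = -g^4 - 3*g^3 + I*g^3 + 9*g^2 + 3*I*g^2 - 5*g - 9*I*g + 5*I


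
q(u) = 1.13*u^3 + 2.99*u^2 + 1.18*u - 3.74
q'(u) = 3.39*u^2 + 5.98*u + 1.18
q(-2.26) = -4.18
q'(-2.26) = 4.98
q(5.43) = 271.74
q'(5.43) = 133.61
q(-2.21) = -3.94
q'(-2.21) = 4.52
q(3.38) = 78.04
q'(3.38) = 60.12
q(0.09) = -3.61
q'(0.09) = 1.75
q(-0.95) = -3.13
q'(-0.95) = -1.44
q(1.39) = 6.71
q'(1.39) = 16.04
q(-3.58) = -21.49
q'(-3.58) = 23.22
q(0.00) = -3.74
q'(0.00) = 1.18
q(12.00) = 2393.62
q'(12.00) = 561.10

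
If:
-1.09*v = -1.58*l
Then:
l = 0.689873417721519*v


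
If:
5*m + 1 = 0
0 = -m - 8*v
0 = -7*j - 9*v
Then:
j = -9/280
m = -1/5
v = 1/40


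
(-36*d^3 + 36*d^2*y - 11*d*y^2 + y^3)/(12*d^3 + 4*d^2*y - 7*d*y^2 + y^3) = (-3*d + y)/(d + y)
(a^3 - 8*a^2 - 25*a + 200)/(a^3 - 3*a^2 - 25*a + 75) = (a - 8)/(a - 3)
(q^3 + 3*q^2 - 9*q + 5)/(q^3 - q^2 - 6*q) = (-q^3 - 3*q^2 + 9*q - 5)/(q*(-q^2 + q + 6))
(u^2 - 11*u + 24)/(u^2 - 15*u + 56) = (u - 3)/(u - 7)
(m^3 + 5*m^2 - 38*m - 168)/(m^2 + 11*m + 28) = m - 6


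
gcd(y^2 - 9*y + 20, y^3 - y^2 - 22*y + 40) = y - 4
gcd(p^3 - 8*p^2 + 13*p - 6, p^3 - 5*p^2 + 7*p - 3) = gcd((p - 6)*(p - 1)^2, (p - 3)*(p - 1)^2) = p^2 - 2*p + 1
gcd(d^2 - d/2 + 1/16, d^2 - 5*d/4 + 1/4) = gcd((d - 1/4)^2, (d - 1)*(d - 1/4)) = d - 1/4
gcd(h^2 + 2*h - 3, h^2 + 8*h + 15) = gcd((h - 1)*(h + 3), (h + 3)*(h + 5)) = h + 3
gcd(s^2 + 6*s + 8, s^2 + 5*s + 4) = s + 4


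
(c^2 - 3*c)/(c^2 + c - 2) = c*(c - 3)/(c^2 + c - 2)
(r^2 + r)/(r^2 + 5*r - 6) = r*(r + 1)/(r^2 + 5*r - 6)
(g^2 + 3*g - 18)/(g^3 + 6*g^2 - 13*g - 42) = (g + 6)/(g^2 + 9*g + 14)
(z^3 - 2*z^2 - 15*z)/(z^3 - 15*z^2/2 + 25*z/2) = 2*(z + 3)/(2*z - 5)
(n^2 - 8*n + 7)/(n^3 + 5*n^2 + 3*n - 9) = (n - 7)/(n^2 + 6*n + 9)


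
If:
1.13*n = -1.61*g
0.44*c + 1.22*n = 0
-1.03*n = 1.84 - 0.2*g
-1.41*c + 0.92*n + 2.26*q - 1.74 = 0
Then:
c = 4.36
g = 1.10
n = -1.57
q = 4.13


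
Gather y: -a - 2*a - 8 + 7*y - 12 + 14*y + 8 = -3*a + 21*y - 12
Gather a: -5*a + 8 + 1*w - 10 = -5*a + w - 2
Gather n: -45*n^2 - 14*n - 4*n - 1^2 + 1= -45*n^2 - 18*n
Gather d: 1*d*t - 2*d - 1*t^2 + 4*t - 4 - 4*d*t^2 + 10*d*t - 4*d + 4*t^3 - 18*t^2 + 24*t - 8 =d*(-4*t^2 + 11*t - 6) + 4*t^3 - 19*t^2 + 28*t - 12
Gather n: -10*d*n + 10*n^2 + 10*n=10*n^2 + n*(10 - 10*d)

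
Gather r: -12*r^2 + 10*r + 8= -12*r^2 + 10*r + 8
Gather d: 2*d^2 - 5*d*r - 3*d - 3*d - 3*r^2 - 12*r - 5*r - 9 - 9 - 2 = 2*d^2 + d*(-5*r - 6) - 3*r^2 - 17*r - 20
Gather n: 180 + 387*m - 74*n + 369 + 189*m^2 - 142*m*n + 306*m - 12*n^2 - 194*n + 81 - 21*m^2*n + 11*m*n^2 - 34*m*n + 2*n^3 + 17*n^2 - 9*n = 189*m^2 + 693*m + 2*n^3 + n^2*(11*m + 5) + n*(-21*m^2 - 176*m - 277) + 630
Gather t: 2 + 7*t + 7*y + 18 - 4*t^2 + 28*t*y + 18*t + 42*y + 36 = -4*t^2 + t*(28*y + 25) + 49*y + 56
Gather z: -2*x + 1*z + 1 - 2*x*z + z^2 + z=-2*x + z^2 + z*(2 - 2*x) + 1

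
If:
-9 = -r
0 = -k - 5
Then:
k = -5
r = 9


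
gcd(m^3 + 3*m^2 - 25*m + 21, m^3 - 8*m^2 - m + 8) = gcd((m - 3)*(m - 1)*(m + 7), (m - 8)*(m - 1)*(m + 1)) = m - 1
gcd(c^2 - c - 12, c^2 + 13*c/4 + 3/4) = c + 3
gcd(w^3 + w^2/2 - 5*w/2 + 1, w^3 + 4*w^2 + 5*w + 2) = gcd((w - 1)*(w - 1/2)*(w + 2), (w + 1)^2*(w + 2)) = w + 2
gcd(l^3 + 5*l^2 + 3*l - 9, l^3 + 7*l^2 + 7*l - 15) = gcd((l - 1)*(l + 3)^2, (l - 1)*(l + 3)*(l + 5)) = l^2 + 2*l - 3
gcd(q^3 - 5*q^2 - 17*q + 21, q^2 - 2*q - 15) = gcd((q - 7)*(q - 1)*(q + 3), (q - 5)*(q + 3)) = q + 3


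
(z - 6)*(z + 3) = z^2 - 3*z - 18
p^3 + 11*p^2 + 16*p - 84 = (p - 2)*(p + 6)*(p + 7)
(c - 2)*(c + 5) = c^2 + 3*c - 10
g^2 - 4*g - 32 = (g - 8)*(g + 4)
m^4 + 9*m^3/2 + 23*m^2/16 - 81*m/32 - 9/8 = (m - 3/4)*(m + 1/2)*(m + 3/4)*(m + 4)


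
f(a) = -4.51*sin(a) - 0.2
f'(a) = -4.51*cos(a)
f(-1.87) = 4.11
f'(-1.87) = 1.33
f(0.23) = -1.23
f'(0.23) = -4.39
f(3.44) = 1.13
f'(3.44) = 4.31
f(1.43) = -4.67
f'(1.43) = -0.63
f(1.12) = -4.26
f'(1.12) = -1.96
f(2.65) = -2.33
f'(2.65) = 3.98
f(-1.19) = 3.99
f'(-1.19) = -1.68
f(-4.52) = -4.63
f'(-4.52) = 0.86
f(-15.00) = 2.73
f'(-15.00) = 3.43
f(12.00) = 2.22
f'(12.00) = -3.81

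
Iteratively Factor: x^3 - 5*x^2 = (x - 5)*(x^2) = x*(x - 5)*(x)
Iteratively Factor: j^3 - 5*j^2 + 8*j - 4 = (j - 2)*(j^2 - 3*j + 2) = (j - 2)^2*(j - 1)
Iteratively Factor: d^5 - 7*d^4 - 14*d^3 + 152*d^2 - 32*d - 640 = (d + 2)*(d^4 - 9*d^3 + 4*d^2 + 144*d - 320) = (d - 4)*(d + 2)*(d^3 - 5*d^2 - 16*d + 80) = (d - 4)*(d + 2)*(d + 4)*(d^2 - 9*d + 20) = (d - 4)^2*(d + 2)*(d + 4)*(d - 5)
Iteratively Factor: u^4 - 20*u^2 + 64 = (u - 2)*(u^3 + 2*u^2 - 16*u - 32) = (u - 4)*(u - 2)*(u^2 + 6*u + 8) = (u - 4)*(u - 2)*(u + 2)*(u + 4)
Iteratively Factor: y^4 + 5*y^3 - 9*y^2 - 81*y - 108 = (y - 4)*(y^3 + 9*y^2 + 27*y + 27) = (y - 4)*(y + 3)*(y^2 + 6*y + 9) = (y - 4)*(y + 3)^2*(y + 3)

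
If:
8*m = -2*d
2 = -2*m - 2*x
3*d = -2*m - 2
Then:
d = -4/5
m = 1/5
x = -6/5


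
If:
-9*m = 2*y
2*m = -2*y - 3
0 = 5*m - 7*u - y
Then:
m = 3/7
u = 57/98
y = -27/14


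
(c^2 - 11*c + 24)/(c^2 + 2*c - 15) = (c - 8)/(c + 5)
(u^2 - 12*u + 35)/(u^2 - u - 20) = (u - 7)/(u + 4)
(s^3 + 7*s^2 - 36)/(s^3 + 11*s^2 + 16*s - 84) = (s + 3)/(s + 7)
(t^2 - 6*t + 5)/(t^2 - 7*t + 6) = (t - 5)/(t - 6)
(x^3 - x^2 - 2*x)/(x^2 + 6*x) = (x^2 - x - 2)/(x + 6)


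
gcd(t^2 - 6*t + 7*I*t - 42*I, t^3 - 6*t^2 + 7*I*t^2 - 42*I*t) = t^2 + t*(-6 + 7*I) - 42*I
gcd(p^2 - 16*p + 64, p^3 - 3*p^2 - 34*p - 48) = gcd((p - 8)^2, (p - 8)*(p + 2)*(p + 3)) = p - 8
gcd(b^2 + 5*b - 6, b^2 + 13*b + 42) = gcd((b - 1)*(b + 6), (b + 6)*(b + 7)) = b + 6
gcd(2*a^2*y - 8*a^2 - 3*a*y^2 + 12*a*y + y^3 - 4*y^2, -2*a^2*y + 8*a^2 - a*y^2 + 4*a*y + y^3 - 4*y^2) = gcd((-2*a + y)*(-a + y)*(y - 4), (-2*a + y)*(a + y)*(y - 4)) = -2*a*y + 8*a + y^2 - 4*y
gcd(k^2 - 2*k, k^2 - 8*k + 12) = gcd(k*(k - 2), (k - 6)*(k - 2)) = k - 2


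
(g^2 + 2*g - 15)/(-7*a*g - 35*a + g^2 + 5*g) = (3 - g)/(7*a - g)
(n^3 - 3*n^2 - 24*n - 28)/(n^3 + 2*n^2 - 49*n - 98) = (n + 2)/(n + 7)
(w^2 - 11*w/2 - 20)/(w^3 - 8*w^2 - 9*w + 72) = (w + 5/2)/(w^2 - 9)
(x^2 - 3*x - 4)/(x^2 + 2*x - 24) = (x + 1)/(x + 6)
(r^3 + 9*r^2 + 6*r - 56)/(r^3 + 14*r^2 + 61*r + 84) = (r - 2)/(r + 3)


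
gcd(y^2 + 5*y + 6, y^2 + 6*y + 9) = y + 3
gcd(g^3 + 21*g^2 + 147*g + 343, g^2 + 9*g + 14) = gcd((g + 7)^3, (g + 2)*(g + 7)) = g + 7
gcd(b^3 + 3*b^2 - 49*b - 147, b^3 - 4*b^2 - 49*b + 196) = b^2 - 49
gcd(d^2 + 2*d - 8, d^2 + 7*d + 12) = d + 4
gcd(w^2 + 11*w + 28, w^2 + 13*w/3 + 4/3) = w + 4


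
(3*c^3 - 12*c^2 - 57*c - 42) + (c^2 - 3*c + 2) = 3*c^3 - 11*c^2 - 60*c - 40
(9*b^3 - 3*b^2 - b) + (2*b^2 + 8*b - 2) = 9*b^3 - b^2 + 7*b - 2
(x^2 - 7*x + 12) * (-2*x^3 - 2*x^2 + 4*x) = -2*x^5 + 12*x^4 - 6*x^3 - 52*x^2 + 48*x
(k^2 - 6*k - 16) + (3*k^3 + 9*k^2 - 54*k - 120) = 3*k^3 + 10*k^2 - 60*k - 136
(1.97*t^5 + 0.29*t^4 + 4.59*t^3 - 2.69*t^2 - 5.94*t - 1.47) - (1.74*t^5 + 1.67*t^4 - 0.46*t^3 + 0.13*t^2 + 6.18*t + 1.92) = 0.23*t^5 - 1.38*t^4 + 5.05*t^3 - 2.82*t^2 - 12.12*t - 3.39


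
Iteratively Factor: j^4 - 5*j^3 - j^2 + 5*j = (j - 1)*(j^3 - 4*j^2 - 5*j) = (j - 5)*(j - 1)*(j^2 + j) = j*(j - 5)*(j - 1)*(j + 1)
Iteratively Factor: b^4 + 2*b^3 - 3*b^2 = (b - 1)*(b^3 + 3*b^2) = b*(b - 1)*(b^2 + 3*b) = b^2*(b - 1)*(b + 3)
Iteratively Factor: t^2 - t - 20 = (t - 5)*(t + 4)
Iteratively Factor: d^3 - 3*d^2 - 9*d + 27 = (d - 3)*(d^2 - 9) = (d - 3)^2*(d + 3)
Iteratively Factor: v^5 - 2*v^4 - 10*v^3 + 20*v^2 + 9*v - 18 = (v - 1)*(v^4 - v^3 - 11*v^2 + 9*v + 18) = (v - 2)*(v - 1)*(v^3 + v^2 - 9*v - 9) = (v - 3)*(v - 2)*(v - 1)*(v^2 + 4*v + 3) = (v - 3)*(v - 2)*(v - 1)*(v + 3)*(v + 1)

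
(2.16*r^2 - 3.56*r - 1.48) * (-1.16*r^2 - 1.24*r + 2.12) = -2.5056*r^4 + 1.4512*r^3 + 10.7104*r^2 - 5.712*r - 3.1376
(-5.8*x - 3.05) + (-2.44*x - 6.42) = -8.24*x - 9.47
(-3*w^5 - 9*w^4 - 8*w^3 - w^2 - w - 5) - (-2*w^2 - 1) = -3*w^5 - 9*w^4 - 8*w^3 + w^2 - w - 4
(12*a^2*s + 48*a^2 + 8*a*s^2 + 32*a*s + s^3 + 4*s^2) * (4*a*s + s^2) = 48*a^3*s^2 + 192*a^3*s + 44*a^2*s^3 + 176*a^2*s^2 + 12*a*s^4 + 48*a*s^3 + s^5 + 4*s^4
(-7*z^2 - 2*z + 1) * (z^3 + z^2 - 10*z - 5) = -7*z^5 - 9*z^4 + 69*z^3 + 56*z^2 - 5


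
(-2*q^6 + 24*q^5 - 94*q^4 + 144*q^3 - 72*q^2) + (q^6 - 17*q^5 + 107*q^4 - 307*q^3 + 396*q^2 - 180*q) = -q^6 + 7*q^5 + 13*q^4 - 163*q^3 + 324*q^2 - 180*q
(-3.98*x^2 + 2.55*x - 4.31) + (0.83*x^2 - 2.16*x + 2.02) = -3.15*x^2 + 0.39*x - 2.29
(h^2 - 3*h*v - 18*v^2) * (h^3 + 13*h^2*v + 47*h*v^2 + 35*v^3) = h^5 + 10*h^4*v - 10*h^3*v^2 - 340*h^2*v^3 - 951*h*v^4 - 630*v^5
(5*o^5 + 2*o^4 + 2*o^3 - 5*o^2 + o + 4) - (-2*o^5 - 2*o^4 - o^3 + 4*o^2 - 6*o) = 7*o^5 + 4*o^4 + 3*o^3 - 9*o^2 + 7*o + 4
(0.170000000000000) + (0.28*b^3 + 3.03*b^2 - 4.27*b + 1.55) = 0.28*b^3 + 3.03*b^2 - 4.27*b + 1.72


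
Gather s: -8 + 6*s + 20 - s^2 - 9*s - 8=-s^2 - 3*s + 4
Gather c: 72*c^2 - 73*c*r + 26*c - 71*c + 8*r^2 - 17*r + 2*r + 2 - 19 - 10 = 72*c^2 + c*(-73*r - 45) + 8*r^2 - 15*r - 27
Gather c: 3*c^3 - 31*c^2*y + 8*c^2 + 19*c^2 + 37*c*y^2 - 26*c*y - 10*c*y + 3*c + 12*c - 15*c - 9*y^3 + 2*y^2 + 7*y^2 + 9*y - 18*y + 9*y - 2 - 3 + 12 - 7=3*c^3 + c^2*(27 - 31*y) + c*(37*y^2 - 36*y) - 9*y^3 + 9*y^2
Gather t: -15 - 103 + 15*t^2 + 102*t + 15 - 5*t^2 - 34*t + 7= 10*t^2 + 68*t - 96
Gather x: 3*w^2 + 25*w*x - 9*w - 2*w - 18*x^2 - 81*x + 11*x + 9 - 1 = 3*w^2 - 11*w - 18*x^2 + x*(25*w - 70) + 8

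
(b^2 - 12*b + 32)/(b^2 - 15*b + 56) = (b - 4)/(b - 7)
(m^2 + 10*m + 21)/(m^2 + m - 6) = (m + 7)/(m - 2)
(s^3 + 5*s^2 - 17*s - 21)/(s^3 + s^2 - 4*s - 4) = (s^2 + 4*s - 21)/(s^2 - 4)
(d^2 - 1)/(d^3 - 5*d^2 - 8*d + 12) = (d + 1)/(d^2 - 4*d - 12)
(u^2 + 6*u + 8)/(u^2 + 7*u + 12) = (u + 2)/(u + 3)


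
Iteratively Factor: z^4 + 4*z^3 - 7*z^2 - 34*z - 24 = (z + 2)*(z^3 + 2*z^2 - 11*z - 12) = (z + 1)*(z + 2)*(z^2 + z - 12) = (z - 3)*(z + 1)*(z + 2)*(z + 4)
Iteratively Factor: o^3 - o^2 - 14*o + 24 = (o + 4)*(o^2 - 5*o + 6) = (o - 3)*(o + 4)*(o - 2)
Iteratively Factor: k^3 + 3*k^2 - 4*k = (k - 1)*(k^2 + 4*k) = (k - 1)*(k + 4)*(k)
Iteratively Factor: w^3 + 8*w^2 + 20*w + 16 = (w + 4)*(w^2 + 4*w + 4) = (w + 2)*(w + 4)*(w + 2)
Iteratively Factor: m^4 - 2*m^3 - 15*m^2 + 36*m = (m - 3)*(m^3 + m^2 - 12*m) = (m - 3)^2*(m^2 + 4*m) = (m - 3)^2*(m + 4)*(m)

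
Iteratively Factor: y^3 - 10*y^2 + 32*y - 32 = (y - 2)*(y^2 - 8*y + 16) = (y - 4)*(y - 2)*(y - 4)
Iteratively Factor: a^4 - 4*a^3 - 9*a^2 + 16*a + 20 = (a + 2)*(a^3 - 6*a^2 + 3*a + 10) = (a - 2)*(a + 2)*(a^2 - 4*a - 5) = (a - 2)*(a + 1)*(a + 2)*(a - 5)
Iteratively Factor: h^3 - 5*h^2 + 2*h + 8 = (h - 4)*(h^2 - h - 2) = (h - 4)*(h + 1)*(h - 2)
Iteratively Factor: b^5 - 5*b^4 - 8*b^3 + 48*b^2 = (b)*(b^4 - 5*b^3 - 8*b^2 + 48*b) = b*(b - 4)*(b^3 - b^2 - 12*b) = b^2*(b - 4)*(b^2 - b - 12) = b^2*(b - 4)^2*(b + 3)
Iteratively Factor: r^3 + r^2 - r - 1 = (r - 1)*(r^2 + 2*r + 1) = (r - 1)*(r + 1)*(r + 1)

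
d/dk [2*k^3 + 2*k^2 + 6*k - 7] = 6*k^2 + 4*k + 6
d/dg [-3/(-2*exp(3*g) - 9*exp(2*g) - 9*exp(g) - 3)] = (-18*exp(2*g) - 54*exp(g) - 27)*exp(g)/(2*exp(3*g) + 9*exp(2*g) + 9*exp(g) + 3)^2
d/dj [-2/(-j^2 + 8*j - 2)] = 4*(4 - j)/(j^2 - 8*j + 2)^2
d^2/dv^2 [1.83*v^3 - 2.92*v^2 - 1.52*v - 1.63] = 10.98*v - 5.84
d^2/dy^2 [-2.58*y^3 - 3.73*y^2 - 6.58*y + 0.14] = -15.48*y - 7.46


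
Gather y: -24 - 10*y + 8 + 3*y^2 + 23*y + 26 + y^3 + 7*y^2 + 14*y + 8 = y^3 + 10*y^2 + 27*y + 18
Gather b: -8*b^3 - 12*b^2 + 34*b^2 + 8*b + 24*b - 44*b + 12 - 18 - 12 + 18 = -8*b^3 + 22*b^2 - 12*b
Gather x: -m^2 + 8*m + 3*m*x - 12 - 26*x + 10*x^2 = -m^2 + 8*m + 10*x^2 + x*(3*m - 26) - 12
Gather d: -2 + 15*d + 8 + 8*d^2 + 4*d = 8*d^2 + 19*d + 6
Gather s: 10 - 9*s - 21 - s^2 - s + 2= -s^2 - 10*s - 9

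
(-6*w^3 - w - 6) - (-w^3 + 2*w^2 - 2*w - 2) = -5*w^3 - 2*w^2 + w - 4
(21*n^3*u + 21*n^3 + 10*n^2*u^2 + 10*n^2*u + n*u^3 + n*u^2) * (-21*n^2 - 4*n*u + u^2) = -441*n^5*u - 441*n^5 - 294*n^4*u^2 - 294*n^4*u - 40*n^3*u^3 - 40*n^3*u^2 + 6*n^2*u^4 + 6*n^2*u^3 + n*u^5 + n*u^4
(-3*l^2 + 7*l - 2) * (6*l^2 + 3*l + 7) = -18*l^4 + 33*l^3 - 12*l^2 + 43*l - 14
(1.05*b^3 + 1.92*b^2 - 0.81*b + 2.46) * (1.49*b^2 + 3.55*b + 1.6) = 1.5645*b^5 + 6.5883*b^4 + 7.2891*b^3 + 3.8619*b^2 + 7.437*b + 3.936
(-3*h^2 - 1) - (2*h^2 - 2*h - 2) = -5*h^2 + 2*h + 1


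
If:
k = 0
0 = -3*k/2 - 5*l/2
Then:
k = 0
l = 0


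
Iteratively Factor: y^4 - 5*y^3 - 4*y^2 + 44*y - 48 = (y - 2)*(y^3 - 3*y^2 - 10*y + 24) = (y - 4)*(y - 2)*(y^2 + y - 6) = (y - 4)*(y - 2)*(y + 3)*(y - 2)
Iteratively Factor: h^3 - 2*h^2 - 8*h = (h + 2)*(h^2 - 4*h) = h*(h + 2)*(h - 4)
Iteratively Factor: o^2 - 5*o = (o)*(o - 5)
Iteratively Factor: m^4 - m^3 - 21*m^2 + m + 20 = (m - 1)*(m^3 - 21*m - 20) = (m - 1)*(m + 1)*(m^2 - m - 20) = (m - 1)*(m + 1)*(m + 4)*(m - 5)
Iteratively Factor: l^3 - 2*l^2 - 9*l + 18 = (l - 2)*(l^2 - 9) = (l - 3)*(l - 2)*(l + 3)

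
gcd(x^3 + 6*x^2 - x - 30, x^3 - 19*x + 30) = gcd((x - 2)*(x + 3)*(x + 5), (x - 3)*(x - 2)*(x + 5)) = x^2 + 3*x - 10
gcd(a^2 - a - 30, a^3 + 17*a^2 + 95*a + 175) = a + 5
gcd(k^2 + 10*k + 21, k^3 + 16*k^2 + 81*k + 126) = k^2 + 10*k + 21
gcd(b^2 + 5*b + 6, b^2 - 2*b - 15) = b + 3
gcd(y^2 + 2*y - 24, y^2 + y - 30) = y + 6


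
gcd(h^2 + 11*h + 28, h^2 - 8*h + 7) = 1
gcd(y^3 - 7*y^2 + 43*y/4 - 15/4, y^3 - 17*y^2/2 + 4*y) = y - 1/2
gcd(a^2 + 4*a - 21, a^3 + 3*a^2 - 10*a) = 1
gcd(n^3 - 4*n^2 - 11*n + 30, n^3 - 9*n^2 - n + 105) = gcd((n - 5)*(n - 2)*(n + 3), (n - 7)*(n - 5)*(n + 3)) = n^2 - 2*n - 15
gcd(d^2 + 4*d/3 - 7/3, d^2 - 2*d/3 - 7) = d + 7/3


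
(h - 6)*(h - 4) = h^2 - 10*h + 24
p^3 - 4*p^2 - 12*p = p*(p - 6)*(p + 2)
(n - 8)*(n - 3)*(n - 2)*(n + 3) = n^4 - 10*n^3 + 7*n^2 + 90*n - 144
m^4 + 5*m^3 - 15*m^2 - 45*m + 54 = (m - 3)*(m - 1)*(m + 3)*(m + 6)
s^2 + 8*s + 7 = (s + 1)*(s + 7)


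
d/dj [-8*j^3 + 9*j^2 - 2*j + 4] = -24*j^2 + 18*j - 2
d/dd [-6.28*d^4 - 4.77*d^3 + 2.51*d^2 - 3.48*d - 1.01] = -25.12*d^3 - 14.31*d^2 + 5.02*d - 3.48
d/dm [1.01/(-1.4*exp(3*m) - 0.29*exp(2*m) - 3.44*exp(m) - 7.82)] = (4.242*exp(2*m) + 0.5858*exp(m) + 3.4744)*exp(m)/(1.4*exp(3*m) + 0.29*exp(2*m) + 3.44*exp(m) + 7.82)^2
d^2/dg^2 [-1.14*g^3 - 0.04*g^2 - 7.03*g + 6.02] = -6.84*g - 0.08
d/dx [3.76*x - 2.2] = 3.76000000000000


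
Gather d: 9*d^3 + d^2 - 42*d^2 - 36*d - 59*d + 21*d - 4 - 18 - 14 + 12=9*d^3 - 41*d^2 - 74*d - 24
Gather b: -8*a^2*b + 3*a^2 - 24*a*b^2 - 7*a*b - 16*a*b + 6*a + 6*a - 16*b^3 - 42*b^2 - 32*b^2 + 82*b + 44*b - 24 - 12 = 3*a^2 + 12*a - 16*b^3 + b^2*(-24*a - 74) + b*(-8*a^2 - 23*a + 126) - 36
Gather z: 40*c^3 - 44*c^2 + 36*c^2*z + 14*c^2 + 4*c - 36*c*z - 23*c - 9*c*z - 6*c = 40*c^3 - 30*c^2 - 25*c + z*(36*c^2 - 45*c)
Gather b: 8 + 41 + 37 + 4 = 90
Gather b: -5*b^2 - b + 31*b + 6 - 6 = -5*b^2 + 30*b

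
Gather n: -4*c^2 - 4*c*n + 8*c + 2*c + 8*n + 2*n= -4*c^2 + 10*c + n*(10 - 4*c)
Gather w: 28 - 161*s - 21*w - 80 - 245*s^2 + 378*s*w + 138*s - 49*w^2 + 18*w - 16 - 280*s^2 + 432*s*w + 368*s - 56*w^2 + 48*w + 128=-525*s^2 + 345*s - 105*w^2 + w*(810*s + 45) + 60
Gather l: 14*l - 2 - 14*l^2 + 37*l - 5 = -14*l^2 + 51*l - 7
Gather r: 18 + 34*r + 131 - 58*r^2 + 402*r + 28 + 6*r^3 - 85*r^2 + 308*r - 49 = 6*r^3 - 143*r^2 + 744*r + 128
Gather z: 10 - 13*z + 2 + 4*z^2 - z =4*z^2 - 14*z + 12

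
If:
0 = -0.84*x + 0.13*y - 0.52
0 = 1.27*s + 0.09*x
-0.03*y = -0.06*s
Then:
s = 0.04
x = -0.61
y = 0.09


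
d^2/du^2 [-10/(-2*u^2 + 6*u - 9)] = 40*(-2*u^2 + 6*u + 2*(2*u - 3)^2 - 9)/(2*u^2 - 6*u + 9)^3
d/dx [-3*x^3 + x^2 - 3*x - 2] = -9*x^2 + 2*x - 3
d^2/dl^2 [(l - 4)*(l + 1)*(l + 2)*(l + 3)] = 12*l^2 + 12*l - 26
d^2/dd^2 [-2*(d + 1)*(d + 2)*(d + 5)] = -12*d - 32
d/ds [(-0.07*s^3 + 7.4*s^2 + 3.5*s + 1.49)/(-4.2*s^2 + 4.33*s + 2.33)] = (0.294*s^4 - 0.606200000000001*s^3 + 46.2527*s^2 + 47.0*s + 1.7033)/(17.64*s^4 - 36.372*s^3 - 0.823100000000004*s^2 + 20.1778*s + 5.4289)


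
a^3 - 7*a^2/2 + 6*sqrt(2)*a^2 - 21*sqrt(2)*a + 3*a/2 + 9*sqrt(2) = (a - 3)*(a - 1/2)*(a + 6*sqrt(2))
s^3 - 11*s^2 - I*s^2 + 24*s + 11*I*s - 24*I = (s - 8)*(s - 3)*(s - I)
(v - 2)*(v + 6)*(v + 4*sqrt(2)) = v^3 + 4*v^2 + 4*sqrt(2)*v^2 - 12*v + 16*sqrt(2)*v - 48*sqrt(2)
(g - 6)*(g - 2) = g^2 - 8*g + 12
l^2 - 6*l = l*(l - 6)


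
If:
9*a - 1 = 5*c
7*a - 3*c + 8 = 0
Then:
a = -43/8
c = -79/8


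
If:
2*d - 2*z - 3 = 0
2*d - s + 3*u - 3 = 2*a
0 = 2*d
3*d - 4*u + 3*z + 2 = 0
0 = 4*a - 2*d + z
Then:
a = 3/8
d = 0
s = -45/8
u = -5/8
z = -3/2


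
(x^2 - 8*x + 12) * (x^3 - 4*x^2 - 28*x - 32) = x^5 - 12*x^4 + 16*x^3 + 144*x^2 - 80*x - 384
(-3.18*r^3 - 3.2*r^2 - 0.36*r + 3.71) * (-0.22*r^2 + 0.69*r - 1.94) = 0.6996*r^5 - 1.4902*r^4 + 4.0404*r^3 + 5.1434*r^2 + 3.2583*r - 7.1974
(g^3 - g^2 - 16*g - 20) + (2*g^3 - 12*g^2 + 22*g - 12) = 3*g^3 - 13*g^2 + 6*g - 32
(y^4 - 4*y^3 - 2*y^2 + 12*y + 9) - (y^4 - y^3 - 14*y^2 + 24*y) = -3*y^3 + 12*y^2 - 12*y + 9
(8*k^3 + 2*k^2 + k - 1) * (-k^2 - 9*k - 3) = -8*k^5 - 74*k^4 - 43*k^3 - 14*k^2 + 6*k + 3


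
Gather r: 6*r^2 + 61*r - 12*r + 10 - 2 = 6*r^2 + 49*r + 8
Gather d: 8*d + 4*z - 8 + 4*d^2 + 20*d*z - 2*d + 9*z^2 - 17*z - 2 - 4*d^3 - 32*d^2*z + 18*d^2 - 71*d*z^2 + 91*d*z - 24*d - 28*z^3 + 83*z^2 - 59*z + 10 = -4*d^3 + d^2*(22 - 32*z) + d*(-71*z^2 + 111*z - 18) - 28*z^3 + 92*z^2 - 72*z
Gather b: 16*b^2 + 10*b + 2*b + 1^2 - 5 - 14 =16*b^2 + 12*b - 18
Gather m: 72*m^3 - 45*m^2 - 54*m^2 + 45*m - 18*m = 72*m^3 - 99*m^2 + 27*m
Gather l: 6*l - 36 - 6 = 6*l - 42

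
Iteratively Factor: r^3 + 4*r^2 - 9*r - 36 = (r + 4)*(r^2 - 9) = (r - 3)*(r + 4)*(r + 3)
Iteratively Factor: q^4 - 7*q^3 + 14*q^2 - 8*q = (q)*(q^3 - 7*q^2 + 14*q - 8) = q*(q - 4)*(q^2 - 3*q + 2) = q*(q - 4)*(q - 1)*(q - 2)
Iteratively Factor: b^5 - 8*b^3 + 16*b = (b + 2)*(b^4 - 2*b^3 - 4*b^2 + 8*b) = b*(b + 2)*(b^3 - 2*b^2 - 4*b + 8) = b*(b - 2)*(b + 2)*(b^2 - 4) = b*(b - 2)*(b + 2)^2*(b - 2)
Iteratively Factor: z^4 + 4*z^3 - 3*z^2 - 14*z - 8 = (z + 1)*(z^3 + 3*z^2 - 6*z - 8) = (z + 1)^2*(z^2 + 2*z - 8) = (z - 2)*(z + 1)^2*(z + 4)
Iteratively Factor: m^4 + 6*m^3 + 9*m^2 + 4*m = (m + 1)*(m^3 + 5*m^2 + 4*m) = m*(m + 1)*(m^2 + 5*m + 4) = m*(m + 1)^2*(m + 4)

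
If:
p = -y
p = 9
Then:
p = 9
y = -9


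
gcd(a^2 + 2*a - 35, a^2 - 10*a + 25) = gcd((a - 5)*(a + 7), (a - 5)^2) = a - 5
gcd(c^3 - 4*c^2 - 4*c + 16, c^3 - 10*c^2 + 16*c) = c - 2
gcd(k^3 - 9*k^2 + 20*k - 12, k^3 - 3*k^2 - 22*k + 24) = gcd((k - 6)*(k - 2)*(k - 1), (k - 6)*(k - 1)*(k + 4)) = k^2 - 7*k + 6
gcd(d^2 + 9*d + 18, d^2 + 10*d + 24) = d + 6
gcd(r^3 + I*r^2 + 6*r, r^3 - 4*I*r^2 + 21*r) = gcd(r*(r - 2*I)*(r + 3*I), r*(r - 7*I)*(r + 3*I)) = r^2 + 3*I*r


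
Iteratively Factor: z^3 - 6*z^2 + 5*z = (z)*(z^2 - 6*z + 5) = z*(z - 1)*(z - 5)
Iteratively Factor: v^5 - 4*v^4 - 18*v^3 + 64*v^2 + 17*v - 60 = (v + 4)*(v^4 - 8*v^3 + 14*v^2 + 8*v - 15) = (v + 1)*(v + 4)*(v^3 - 9*v^2 + 23*v - 15) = (v - 1)*(v + 1)*(v + 4)*(v^2 - 8*v + 15) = (v - 5)*(v - 1)*(v + 1)*(v + 4)*(v - 3)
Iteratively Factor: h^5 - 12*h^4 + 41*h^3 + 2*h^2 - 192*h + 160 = (h - 1)*(h^4 - 11*h^3 + 30*h^2 + 32*h - 160) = (h - 4)*(h - 1)*(h^3 - 7*h^2 + 2*h + 40) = (h - 4)*(h - 1)*(h + 2)*(h^2 - 9*h + 20) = (h - 4)^2*(h - 1)*(h + 2)*(h - 5)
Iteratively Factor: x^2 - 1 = (x - 1)*(x + 1)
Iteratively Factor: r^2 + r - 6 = (r - 2)*(r + 3)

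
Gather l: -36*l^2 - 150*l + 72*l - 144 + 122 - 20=-36*l^2 - 78*l - 42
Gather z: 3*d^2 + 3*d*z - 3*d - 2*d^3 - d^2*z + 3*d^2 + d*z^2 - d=-2*d^3 + 6*d^2 + d*z^2 - 4*d + z*(-d^2 + 3*d)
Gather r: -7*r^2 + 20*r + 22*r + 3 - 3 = -7*r^2 + 42*r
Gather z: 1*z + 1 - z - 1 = 0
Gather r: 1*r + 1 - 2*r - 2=-r - 1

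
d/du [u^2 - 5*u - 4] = 2*u - 5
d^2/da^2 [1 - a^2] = -2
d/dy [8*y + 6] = 8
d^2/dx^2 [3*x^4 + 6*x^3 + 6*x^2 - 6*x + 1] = 36*x^2 + 36*x + 12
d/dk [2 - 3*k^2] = -6*k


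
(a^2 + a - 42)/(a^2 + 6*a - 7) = (a - 6)/(a - 1)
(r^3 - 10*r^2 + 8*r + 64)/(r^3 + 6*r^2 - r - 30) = (r^3 - 10*r^2 + 8*r + 64)/(r^3 + 6*r^2 - r - 30)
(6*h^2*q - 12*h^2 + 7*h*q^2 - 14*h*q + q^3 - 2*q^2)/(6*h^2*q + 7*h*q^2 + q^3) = (q - 2)/q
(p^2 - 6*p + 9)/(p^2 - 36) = (p^2 - 6*p + 9)/(p^2 - 36)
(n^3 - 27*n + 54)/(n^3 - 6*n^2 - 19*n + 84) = (n^2 + 3*n - 18)/(n^2 - 3*n - 28)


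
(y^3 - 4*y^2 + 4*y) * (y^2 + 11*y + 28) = y^5 + 7*y^4 - 12*y^3 - 68*y^2 + 112*y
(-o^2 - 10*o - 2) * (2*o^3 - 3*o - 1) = -2*o^5 - 20*o^4 - o^3 + 31*o^2 + 16*o + 2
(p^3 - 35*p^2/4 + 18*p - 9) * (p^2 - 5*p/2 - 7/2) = p^5 - 45*p^4/4 + 291*p^3/8 - 187*p^2/8 - 81*p/2 + 63/2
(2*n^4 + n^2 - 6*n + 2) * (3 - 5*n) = -10*n^5 + 6*n^4 - 5*n^3 + 33*n^2 - 28*n + 6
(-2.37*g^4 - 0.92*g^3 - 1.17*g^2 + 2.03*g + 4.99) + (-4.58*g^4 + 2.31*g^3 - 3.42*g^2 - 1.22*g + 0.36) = -6.95*g^4 + 1.39*g^3 - 4.59*g^2 + 0.81*g + 5.35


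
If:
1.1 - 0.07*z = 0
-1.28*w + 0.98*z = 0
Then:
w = 12.03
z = 15.71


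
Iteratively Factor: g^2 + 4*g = (g)*(g + 4)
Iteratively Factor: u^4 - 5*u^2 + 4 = (u - 1)*(u^3 + u^2 - 4*u - 4) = (u - 1)*(u + 1)*(u^2 - 4) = (u - 1)*(u + 1)*(u + 2)*(u - 2)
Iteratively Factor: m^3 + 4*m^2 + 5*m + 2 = (m + 1)*(m^2 + 3*m + 2) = (m + 1)^2*(m + 2)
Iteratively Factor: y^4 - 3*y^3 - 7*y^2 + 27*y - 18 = (y - 2)*(y^3 - y^2 - 9*y + 9) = (y - 2)*(y - 1)*(y^2 - 9) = (y - 2)*(y - 1)*(y + 3)*(y - 3)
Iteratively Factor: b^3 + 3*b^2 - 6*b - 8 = (b - 2)*(b^2 + 5*b + 4) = (b - 2)*(b + 1)*(b + 4)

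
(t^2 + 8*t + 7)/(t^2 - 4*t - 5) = (t + 7)/(t - 5)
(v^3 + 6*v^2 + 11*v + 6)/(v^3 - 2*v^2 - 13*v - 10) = (v + 3)/(v - 5)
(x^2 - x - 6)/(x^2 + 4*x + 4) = (x - 3)/(x + 2)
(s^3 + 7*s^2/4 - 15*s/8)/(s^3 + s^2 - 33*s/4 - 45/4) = s*(4*s - 3)/(2*(2*s^2 - 3*s - 9))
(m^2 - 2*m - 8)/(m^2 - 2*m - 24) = (-m^2 + 2*m + 8)/(-m^2 + 2*m + 24)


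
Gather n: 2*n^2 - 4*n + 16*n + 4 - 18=2*n^2 + 12*n - 14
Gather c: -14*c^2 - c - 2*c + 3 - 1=-14*c^2 - 3*c + 2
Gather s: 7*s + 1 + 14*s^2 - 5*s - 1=14*s^2 + 2*s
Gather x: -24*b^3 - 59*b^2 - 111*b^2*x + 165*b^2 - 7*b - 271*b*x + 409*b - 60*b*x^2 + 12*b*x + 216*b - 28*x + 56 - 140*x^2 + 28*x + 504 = -24*b^3 + 106*b^2 + 618*b + x^2*(-60*b - 140) + x*(-111*b^2 - 259*b) + 560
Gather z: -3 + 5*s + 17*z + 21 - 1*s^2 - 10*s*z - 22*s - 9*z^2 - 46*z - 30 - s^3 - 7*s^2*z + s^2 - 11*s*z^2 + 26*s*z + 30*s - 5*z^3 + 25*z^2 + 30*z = -s^3 + 13*s - 5*z^3 + z^2*(16 - 11*s) + z*(-7*s^2 + 16*s + 1) - 12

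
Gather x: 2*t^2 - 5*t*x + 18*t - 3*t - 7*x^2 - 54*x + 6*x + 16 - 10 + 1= 2*t^2 + 15*t - 7*x^2 + x*(-5*t - 48) + 7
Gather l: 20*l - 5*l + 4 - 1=15*l + 3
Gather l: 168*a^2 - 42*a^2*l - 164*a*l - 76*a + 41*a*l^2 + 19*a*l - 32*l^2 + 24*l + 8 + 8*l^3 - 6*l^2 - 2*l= 168*a^2 - 76*a + 8*l^3 + l^2*(41*a - 38) + l*(-42*a^2 - 145*a + 22) + 8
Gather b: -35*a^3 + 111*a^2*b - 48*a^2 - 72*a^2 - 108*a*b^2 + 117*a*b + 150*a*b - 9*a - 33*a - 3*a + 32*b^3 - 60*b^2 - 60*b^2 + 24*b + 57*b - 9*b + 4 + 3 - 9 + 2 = -35*a^3 - 120*a^2 - 45*a + 32*b^3 + b^2*(-108*a - 120) + b*(111*a^2 + 267*a + 72)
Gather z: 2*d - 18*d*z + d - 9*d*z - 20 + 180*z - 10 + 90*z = 3*d + z*(270 - 27*d) - 30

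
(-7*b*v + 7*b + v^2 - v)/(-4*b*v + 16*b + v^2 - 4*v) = (7*b*v - 7*b - v^2 + v)/(4*b*v - 16*b - v^2 + 4*v)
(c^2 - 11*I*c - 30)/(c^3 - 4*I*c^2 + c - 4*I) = (c^2 - 11*I*c - 30)/(c^3 - 4*I*c^2 + c - 4*I)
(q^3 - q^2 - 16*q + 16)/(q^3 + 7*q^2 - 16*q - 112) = (q - 1)/(q + 7)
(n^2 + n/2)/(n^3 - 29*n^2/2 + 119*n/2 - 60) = n*(2*n + 1)/(2*n^3 - 29*n^2 + 119*n - 120)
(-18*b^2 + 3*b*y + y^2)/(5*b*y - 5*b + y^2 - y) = (-18*b^2 + 3*b*y + y^2)/(5*b*y - 5*b + y^2 - y)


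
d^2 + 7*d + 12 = (d + 3)*(d + 4)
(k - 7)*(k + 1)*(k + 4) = k^3 - 2*k^2 - 31*k - 28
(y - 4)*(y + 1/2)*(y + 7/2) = y^3 - 57*y/4 - 7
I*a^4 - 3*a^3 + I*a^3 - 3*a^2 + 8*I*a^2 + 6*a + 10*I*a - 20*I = (a + 2)*(a - 2*I)*(a + 5*I)*(I*a - I)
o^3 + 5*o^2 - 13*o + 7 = (o - 1)^2*(o + 7)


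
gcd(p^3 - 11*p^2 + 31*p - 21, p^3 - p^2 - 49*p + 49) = p^2 - 8*p + 7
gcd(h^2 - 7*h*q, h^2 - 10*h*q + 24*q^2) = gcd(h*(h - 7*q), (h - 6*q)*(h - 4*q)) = 1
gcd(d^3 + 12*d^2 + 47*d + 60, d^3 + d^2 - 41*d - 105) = d^2 + 8*d + 15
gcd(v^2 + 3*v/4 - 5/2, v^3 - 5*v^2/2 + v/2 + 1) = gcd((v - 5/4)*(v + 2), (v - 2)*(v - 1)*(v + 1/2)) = 1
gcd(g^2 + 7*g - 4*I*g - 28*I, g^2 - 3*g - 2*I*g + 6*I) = 1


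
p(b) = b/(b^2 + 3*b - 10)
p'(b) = b*(-2*b - 3)/(b^2 + 3*b - 10)^2 + 1/(b^2 + 3*b - 10)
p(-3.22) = 0.35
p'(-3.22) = -0.24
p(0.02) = -0.00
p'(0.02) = -0.10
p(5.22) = 0.16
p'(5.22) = -0.03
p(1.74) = -0.99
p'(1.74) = -4.24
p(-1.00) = 0.08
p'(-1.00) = -0.08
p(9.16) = 0.09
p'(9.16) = -0.01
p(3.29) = 0.31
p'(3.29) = -0.18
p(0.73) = -0.10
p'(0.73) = -0.20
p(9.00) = 0.09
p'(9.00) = -0.00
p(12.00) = 0.07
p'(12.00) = -0.00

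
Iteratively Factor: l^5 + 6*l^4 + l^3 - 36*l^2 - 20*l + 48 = (l - 2)*(l^4 + 8*l^3 + 17*l^2 - 2*l - 24) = (l - 2)*(l + 2)*(l^3 + 6*l^2 + 5*l - 12) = (l - 2)*(l + 2)*(l + 4)*(l^2 + 2*l - 3) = (l - 2)*(l - 1)*(l + 2)*(l + 4)*(l + 3)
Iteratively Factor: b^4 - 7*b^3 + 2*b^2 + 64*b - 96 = (b - 4)*(b^3 - 3*b^2 - 10*b + 24) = (b - 4)*(b + 3)*(b^2 - 6*b + 8) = (b - 4)^2*(b + 3)*(b - 2)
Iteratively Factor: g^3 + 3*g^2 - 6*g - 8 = (g - 2)*(g^2 + 5*g + 4) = (g - 2)*(g + 1)*(g + 4)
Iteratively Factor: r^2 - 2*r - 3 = (r + 1)*(r - 3)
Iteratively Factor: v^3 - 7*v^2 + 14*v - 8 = (v - 1)*(v^2 - 6*v + 8) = (v - 4)*(v - 1)*(v - 2)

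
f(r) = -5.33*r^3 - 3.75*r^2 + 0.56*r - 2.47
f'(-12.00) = -2212.00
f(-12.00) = 8661.05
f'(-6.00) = -530.08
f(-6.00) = 1010.45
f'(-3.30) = -148.82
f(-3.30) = 146.39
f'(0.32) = -3.48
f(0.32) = -2.85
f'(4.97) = -431.68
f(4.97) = -746.64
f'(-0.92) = -6.07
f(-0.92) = -2.01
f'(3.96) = -279.89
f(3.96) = -390.05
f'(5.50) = -524.39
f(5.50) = -999.61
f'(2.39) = -108.70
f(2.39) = -95.32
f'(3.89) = -270.58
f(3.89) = -370.78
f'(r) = -15.99*r^2 - 7.5*r + 0.56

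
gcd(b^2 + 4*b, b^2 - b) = b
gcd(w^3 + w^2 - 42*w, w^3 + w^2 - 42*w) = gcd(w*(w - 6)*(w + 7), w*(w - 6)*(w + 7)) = w^3 + w^2 - 42*w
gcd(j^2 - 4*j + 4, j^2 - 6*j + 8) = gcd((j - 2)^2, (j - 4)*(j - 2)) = j - 2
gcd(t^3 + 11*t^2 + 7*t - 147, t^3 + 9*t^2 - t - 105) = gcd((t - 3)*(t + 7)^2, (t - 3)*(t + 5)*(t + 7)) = t^2 + 4*t - 21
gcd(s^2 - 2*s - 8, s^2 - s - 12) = s - 4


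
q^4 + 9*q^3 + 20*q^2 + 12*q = q*(q + 1)*(q + 2)*(q + 6)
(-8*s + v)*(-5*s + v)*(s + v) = 40*s^3 + 27*s^2*v - 12*s*v^2 + v^3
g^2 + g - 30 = (g - 5)*(g + 6)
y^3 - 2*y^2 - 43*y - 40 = (y - 8)*(y + 1)*(y + 5)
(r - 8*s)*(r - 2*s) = r^2 - 10*r*s + 16*s^2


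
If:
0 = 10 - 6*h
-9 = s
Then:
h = 5/3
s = -9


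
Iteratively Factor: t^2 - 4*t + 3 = (t - 3)*(t - 1)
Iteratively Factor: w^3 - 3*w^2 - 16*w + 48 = (w + 4)*(w^2 - 7*w + 12) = (w - 4)*(w + 4)*(w - 3)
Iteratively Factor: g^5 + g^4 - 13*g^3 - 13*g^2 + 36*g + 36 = (g - 2)*(g^4 + 3*g^3 - 7*g^2 - 27*g - 18) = (g - 2)*(g + 3)*(g^3 - 7*g - 6) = (g - 3)*(g - 2)*(g + 3)*(g^2 + 3*g + 2) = (g - 3)*(g - 2)*(g + 1)*(g + 3)*(g + 2)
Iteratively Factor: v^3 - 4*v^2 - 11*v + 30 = (v - 5)*(v^2 + v - 6) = (v - 5)*(v - 2)*(v + 3)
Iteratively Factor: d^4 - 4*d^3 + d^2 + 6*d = (d)*(d^3 - 4*d^2 + d + 6) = d*(d - 2)*(d^2 - 2*d - 3) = d*(d - 2)*(d + 1)*(d - 3)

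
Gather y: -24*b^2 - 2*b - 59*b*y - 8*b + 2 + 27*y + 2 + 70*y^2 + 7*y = -24*b^2 - 10*b + 70*y^2 + y*(34 - 59*b) + 4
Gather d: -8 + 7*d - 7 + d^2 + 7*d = d^2 + 14*d - 15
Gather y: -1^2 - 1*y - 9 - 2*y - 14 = -3*y - 24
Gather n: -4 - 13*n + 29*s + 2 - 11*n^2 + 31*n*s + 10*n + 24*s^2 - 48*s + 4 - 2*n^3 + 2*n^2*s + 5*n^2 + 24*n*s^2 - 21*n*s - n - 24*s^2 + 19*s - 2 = -2*n^3 + n^2*(2*s - 6) + n*(24*s^2 + 10*s - 4)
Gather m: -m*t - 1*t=-m*t - t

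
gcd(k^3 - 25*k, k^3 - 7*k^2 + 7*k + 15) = k - 5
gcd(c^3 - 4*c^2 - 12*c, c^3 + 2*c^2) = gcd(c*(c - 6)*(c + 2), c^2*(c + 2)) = c^2 + 2*c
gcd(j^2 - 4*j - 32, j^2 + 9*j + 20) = j + 4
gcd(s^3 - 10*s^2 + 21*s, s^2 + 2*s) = s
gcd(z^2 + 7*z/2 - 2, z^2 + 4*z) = z + 4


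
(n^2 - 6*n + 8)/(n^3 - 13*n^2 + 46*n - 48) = (n - 4)/(n^2 - 11*n + 24)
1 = 1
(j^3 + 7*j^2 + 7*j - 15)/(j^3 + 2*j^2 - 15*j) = (j^2 + 2*j - 3)/(j*(j - 3))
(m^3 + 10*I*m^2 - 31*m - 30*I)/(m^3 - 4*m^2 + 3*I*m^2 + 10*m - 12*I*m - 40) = (m^2 + 5*I*m - 6)/(m^2 - 2*m*(2 + I) + 8*I)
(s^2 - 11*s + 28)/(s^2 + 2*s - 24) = (s - 7)/(s + 6)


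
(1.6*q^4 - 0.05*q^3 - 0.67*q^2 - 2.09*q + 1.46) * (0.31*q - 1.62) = 0.496*q^5 - 2.6075*q^4 - 0.1267*q^3 + 0.4375*q^2 + 3.8384*q - 2.3652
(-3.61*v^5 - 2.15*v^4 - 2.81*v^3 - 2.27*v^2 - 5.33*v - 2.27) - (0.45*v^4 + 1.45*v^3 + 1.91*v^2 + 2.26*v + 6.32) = -3.61*v^5 - 2.6*v^4 - 4.26*v^3 - 4.18*v^2 - 7.59*v - 8.59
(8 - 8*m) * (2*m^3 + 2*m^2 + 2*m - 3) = -16*m^4 + 40*m - 24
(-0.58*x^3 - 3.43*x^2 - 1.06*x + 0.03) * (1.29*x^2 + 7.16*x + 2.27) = -0.7482*x^5 - 8.5775*x^4 - 27.2428*x^3 - 15.337*x^2 - 2.1914*x + 0.0681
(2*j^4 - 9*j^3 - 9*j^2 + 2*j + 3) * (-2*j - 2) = -4*j^5 + 14*j^4 + 36*j^3 + 14*j^2 - 10*j - 6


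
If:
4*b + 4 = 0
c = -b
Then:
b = -1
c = 1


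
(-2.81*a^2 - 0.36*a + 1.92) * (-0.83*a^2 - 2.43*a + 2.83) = 2.3323*a^4 + 7.1271*a^3 - 8.6711*a^2 - 5.6844*a + 5.4336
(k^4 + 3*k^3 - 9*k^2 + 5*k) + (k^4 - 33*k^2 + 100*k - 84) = 2*k^4 + 3*k^3 - 42*k^2 + 105*k - 84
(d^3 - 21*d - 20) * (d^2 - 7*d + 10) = d^5 - 7*d^4 - 11*d^3 + 127*d^2 - 70*d - 200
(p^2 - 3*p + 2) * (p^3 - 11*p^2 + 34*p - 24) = p^5 - 14*p^4 + 69*p^3 - 148*p^2 + 140*p - 48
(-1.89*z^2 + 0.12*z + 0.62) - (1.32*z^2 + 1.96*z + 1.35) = -3.21*z^2 - 1.84*z - 0.73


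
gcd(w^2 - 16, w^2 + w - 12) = w + 4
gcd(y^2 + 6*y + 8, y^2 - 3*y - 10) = y + 2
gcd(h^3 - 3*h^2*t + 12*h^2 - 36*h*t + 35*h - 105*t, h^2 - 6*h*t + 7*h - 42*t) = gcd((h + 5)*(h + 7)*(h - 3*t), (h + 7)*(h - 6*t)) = h + 7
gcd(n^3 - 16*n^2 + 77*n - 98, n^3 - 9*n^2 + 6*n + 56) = n - 7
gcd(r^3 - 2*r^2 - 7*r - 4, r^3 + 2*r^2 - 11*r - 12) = r + 1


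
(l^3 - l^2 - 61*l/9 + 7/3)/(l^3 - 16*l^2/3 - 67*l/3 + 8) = (l^2 - 2*l/3 - 7)/(l^2 - 5*l - 24)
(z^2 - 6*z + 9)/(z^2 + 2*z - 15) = (z - 3)/(z + 5)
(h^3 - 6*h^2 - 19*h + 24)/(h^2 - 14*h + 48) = (h^2 + 2*h - 3)/(h - 6)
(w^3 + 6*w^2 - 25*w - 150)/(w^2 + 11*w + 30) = w - 5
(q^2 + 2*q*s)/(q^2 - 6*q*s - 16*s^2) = q/(q - 8*s)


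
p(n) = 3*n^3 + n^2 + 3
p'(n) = 9*n^2 + 2*n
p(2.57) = 60.53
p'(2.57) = 64.58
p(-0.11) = 3.01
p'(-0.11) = -0.11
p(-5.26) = -405.93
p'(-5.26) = 238.49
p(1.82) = 24.40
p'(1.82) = 33.45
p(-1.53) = -5.40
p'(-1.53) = 18.01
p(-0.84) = 1.93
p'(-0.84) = 4.67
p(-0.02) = 3.00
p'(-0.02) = -0.04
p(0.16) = 3.04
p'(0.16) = 0.55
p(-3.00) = -69.00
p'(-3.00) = 75.00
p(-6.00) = -609.00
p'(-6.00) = 312.00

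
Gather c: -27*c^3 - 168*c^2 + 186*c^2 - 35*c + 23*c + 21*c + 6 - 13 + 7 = -27*c^3 + 18*c^2 + 9*c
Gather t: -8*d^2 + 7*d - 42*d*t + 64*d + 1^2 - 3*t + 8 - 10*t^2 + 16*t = -8*d^2 + 71*d - 10*t^2 + t*(13 - 42*d) + 9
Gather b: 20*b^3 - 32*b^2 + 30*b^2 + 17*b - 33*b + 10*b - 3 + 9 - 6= 20*b^3 - 2*b^2 - 6*b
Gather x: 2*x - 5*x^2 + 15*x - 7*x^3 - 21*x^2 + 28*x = -7*x^3 - 26*x^2 + 45*x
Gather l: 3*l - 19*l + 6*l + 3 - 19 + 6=-10*l - 10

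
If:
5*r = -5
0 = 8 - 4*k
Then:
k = 2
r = -1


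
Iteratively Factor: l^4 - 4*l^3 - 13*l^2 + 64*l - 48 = (l - 4)*(l^3 - 13*l + 12) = (l - 4)*(l - 1)*(l^2 + l - 12) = (l - 4)*(l - 1)*(l + 4)*(l - 3)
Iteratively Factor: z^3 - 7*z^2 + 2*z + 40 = (z + 2)*(z^2 - 9*z + 20) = (z - 4)*(z + 2)*(z - 5)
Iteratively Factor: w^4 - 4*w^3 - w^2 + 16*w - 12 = (w + 2)*(w^3 - 6*w^2 + 11*w - 6) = (w - 1)*(w + 2)*(w^2 - 5*w + 6) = (w - 2)*(w - 1)*(w + 2)*(w - 3)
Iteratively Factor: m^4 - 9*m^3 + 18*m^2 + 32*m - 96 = (m - 4)*(m^3 - 5*m^2 - 2*m + 24) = (m - 4)*(m + 2)*(m^2 - 7*m + 12) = (m - 4)^2*(m + 2)*(m - 3)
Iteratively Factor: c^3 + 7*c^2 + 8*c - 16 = (c + 4)*(c^2 + 3*c - 4) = (c + 4)^2*(c - 1)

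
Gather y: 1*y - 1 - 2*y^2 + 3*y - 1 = -2*y^2 + 4*y - 2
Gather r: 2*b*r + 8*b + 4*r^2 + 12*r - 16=8*b + 4*r^2 + r*(2*b + 12) - 16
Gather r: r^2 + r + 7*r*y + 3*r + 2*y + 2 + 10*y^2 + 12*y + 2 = r^2 + r*(7*y + 4) + 10*y^2 + 14*y + 4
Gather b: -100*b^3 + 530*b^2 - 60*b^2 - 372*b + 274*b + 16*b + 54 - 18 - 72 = -100*b^3 + 470*b^2 - 82*b - 36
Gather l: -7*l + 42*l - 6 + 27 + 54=35*l + 75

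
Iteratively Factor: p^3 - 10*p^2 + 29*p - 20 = (p - 4)*(p^2 - 6*p + 5) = (p - 5)*(p - 4)*(p - 1)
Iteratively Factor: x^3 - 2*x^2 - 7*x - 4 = (x + 1)*(x^2 - 3*x - 4) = (x + 1)^2*(x - 4)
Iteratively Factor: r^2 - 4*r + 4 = (r - 2)*(r - 2)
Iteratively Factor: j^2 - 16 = (j + 4)*(j - 4)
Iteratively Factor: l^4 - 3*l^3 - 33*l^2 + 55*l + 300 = (l + 4)*(l^3 - 7*l^2 - 5*l + 75) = (l - 5)*(l + 4)*(l^2 - 2*l - 15) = (l - 5)*(l + 3)*(l + 4)*(l - 5)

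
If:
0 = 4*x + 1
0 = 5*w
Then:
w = 0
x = -1/4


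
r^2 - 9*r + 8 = (r - 8)*(r - 1)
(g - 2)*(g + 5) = g^2 + 3*g - 10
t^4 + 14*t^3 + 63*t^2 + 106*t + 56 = (t + 1)*(t + 2)*(t + 4)*(t + 7)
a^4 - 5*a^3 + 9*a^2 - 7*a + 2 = (a - 2)*(a - 1)^3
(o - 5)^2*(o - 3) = o^3 - 13*o^2 + 55*o - 75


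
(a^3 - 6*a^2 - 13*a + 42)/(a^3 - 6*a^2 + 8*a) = (a^2 - 4*a - 21)/(a*(a - 4))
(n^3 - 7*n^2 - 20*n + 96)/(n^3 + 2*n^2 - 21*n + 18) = (n^2 - 4*n - 32)/(n^2 + 5*n - 6)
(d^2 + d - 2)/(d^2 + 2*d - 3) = (d + 2)/(d + 3)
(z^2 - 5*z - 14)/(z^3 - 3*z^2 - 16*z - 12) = (z - 7)/(z^2 - 5*z - 6)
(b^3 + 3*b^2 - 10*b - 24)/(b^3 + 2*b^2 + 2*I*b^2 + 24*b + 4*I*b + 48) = (b^2 + b - 12)/(b^2 + 2*I*b + 24)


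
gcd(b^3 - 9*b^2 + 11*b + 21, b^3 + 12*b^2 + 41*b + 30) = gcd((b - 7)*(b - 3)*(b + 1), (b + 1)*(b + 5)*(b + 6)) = b + 1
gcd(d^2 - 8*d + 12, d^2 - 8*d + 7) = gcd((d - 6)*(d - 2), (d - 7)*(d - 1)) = 1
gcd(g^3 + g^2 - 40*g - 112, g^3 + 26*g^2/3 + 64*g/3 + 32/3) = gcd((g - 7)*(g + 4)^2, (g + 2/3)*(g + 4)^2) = g^2 + 8*g + 16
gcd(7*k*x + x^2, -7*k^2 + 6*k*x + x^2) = 7*k + x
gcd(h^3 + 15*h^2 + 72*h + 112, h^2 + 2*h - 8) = h + 4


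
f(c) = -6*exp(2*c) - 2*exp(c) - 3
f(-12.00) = -3.00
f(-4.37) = -3.03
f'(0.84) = -69.02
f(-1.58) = -3.67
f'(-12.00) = 0.00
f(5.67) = -505303.26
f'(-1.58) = -0.92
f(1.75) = -213.20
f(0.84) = -39.83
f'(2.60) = -2202.19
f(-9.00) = -3.00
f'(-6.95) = -0.00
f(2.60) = -1117.56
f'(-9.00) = 0.00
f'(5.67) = -1010020.44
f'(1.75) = -408.89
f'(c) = -12*exp(2*c) - 2*exp(c) = (-12*exp(c) - 2)*exp(c)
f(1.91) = -290.13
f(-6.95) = -3.00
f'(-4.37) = -0.03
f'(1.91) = -560.76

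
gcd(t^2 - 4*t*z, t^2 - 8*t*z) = t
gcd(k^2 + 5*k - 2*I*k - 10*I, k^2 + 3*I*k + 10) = k - 2*I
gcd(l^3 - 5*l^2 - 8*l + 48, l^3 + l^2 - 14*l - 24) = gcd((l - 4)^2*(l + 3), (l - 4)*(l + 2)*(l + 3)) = l^2 - l - 12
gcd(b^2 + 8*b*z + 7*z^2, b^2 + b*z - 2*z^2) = 1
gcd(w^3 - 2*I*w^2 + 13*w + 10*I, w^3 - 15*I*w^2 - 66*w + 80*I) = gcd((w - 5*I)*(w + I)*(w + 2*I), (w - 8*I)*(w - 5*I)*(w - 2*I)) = w - 5*I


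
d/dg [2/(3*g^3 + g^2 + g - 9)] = 2*(-9*g^2 - 2*g - 1)/(3*g^3 + g^2 + g - 9)^2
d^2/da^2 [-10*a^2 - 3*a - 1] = -20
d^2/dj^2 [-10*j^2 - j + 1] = -20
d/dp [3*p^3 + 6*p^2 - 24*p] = 9*p^2 + 12*p - 24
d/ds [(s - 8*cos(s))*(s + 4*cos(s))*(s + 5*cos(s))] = -s^2*sin(s) + 3*s^2 + 52*s*sin(2*s) + 2*s*cos(s) + 480*sin(s)*cos(s)^2 - 52*cos(s)^2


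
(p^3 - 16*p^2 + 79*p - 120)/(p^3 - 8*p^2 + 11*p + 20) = (p^2 - 11*p + 24)/(p^2 - 3*p - 4)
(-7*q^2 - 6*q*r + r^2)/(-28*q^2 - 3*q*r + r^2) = (q + r)/(4*q + r)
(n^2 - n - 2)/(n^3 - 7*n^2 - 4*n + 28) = (n + 1)/(n^2 - 5*n - 14)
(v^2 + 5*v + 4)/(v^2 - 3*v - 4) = (v + 4)/(v - 4)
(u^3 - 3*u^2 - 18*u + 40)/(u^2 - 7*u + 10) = u + 4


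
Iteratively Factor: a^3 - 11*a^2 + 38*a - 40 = (a - 4)*(a^2 - 7*a + 10) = (a - 4)*(a - 2)*(a - 5)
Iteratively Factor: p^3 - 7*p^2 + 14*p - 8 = (p - 2)*(p^2 - 5*p + 4) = (p - 2)*(p - 1)*(p - 4)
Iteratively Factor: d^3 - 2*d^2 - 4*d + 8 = (d - 2)*(d^2 - 4) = (d - 2)^2*(d + 2)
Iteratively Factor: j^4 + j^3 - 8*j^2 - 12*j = (j + 2)*(j^3 - j^2 - 6*j) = (j - 3)*(j + 2)*(j^2 + 2*j) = (j - 3)*(j + 2)^2*(j)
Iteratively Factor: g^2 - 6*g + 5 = (g - 5)*(g - 1)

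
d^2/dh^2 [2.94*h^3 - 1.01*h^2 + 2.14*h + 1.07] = 17.64*h - 2.02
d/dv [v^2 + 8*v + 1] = 2*v + 8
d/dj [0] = 0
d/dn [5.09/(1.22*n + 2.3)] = -6.2098/(1.22*n + 2.3)^2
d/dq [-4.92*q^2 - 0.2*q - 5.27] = -9.84*q - 0.2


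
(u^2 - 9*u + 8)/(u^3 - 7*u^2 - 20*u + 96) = (u - 1)/(u^2 + u - 12)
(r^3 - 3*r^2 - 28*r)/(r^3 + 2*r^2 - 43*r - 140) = r/(r + 5)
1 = 1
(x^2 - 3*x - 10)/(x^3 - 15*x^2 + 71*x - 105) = (x + 2)/(x^2 - 10*x + 21)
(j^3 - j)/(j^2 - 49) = (j^3 - j)/(j^2 - 49)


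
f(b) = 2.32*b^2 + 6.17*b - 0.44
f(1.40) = 12.75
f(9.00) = 243.01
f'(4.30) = 26.12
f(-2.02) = -3.44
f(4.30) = 68.99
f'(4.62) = 27.61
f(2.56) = 30.56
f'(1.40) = 12.67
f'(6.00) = 34.01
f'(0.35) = 7.79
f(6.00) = 120.10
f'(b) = 4.64*b + 6.17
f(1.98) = 20.87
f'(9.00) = 47.93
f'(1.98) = 15.36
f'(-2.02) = -3.20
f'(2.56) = 18.05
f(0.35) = 2.00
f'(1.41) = 12.71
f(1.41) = 12.87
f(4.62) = 77.58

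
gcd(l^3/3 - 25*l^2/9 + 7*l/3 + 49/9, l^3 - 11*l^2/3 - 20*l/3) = 1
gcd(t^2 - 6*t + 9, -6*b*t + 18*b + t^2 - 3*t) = t - 3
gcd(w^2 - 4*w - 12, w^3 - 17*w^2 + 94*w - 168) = w - 6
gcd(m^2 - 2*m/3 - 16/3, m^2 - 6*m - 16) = m + 2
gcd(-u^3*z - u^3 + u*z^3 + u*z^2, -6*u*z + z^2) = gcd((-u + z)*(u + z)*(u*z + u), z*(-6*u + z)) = 1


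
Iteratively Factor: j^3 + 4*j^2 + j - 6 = (j + 2)*(j^2 + 2*j - 3) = (j - 1)*(j + 2)*(j + 3)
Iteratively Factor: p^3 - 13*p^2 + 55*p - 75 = (p - 5)*(p^2 - 8*p + 15) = (p - 5)^2*(p - 3)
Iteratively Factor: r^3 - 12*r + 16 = (r - 2)*(r^2 + 2*r - 8) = (r - 2)*(r + 4)*(r - 2)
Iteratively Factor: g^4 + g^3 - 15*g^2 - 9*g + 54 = (g - 2)*(g^3 + 3*g^2 - 9*g - 27) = (g - 3)*(g - 2)*(g^2 + 6*g + 9) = (g - 3)*(g - 2)*(g + 3)*(g + 3)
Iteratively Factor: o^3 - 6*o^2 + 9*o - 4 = (o - 1)*(o^2 - 5*o + 4) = (o - 4)*(o - 1)*(o - 1)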